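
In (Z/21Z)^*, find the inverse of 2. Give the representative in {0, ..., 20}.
Apply the extended Euclidean algorithm to (21, 2), tracking rows (r, s, t) with s·21 + t·2 = r. Each division r_prev = q·r_cur + r_new produces the new row as (previous row) − q·(current row):
  row A: (21, 1, 0)   [1·21 + 0·2 = 21]
  row B: (2, 0, 1)   [0·21 + 1·2 = 2]
  21 = 10·2 + 1   → row C = row A − 10·row B = (1, 1, −10)   [check: 1·21 − 10·2 = 1]
  2 = 2·1 + 0   → remainder 0, stop. gcd = 1 (last nonzero row C).
The gcd is 1, so 2 is invertible mod 21. The last nonzero row gives 1·21 − 10·2 = 1, so t = −10. So 2^(−1) ≡ −10 ≡ 11 (mod 21). Verify: 2 · 11 = 22 ≡ 1 (mod 21). ✓

Final answer: 2^(−1) ≡ 11 (mod 21)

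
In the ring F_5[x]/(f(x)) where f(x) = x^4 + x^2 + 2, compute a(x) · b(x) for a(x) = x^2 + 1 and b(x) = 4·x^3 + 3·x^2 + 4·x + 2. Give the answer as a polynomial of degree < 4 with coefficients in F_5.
Multiply as integer polynomials: a · b = 4·x^5 + 3·x^4 + 8·x^3 + 5·x^2 + 4·x + 2. Reducing coefficients mod 5: a · b ≡ 4·x^5 + 3·x^4 + 3·x^3 + 4·x + 2. Now divide by f(x) = x^4 + x^2 + 2 in F_5[x], eliminating the leading term at each step:
  leading term 4·x^5: subtract (4·x)·f(x) = 4·x^5 + 4·x^3 + 3·x, leaving 3·x^4 + 4·x^3 + x + 2 (coefficients mod 5)
  leading term 3·x^4: subtract (3)·f(x) = 3·x^4 + 3·x^2 + 1, leaving 4·x^3 + 2·x^2 + x + 1 (coefficients mod 5)
The degree is now < 4, so this is the remainder. Hence a · b ≡ 4·x^3 + 2·x^2 + x + 1 in F_5[x]/(f).

Final answer: a · b ≡ 4·x^3 + 2·x^2 + x + 1 (mod f(x))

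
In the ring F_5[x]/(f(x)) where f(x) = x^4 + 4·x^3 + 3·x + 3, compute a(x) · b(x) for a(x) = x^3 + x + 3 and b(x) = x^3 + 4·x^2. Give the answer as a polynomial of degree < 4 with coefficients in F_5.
a · b ≡ 4·x^2 + 2·x + 2 (mod f(x))

Multiply as integer polynomials: a · b = x^6 + 4·x^5 + x^4 + 7·x^3 + 12·x^2. Reducing coefficients mod 5: a · b ≡ x^6 + 4·x^5 + x^4 + 2·x^3 + 2·x^2. Now divide by f(x) = x^4 + 4·x^3 + 3·x + 3 in F_5[x], eliminating the leading term at each step:
  leading term x^6: subtract (x^2)·f(x) = x^6 + 4·x^5 + 3·x^3 + 3·x^2, leaving x^4 + 4·x^3 + 4·x^2 (coefficients mod 5)
  leading term x^4: subtract (1)·f(x) = x^4 + 4·x^3 + 3·x + 3, leaving 4·x^2 + 2·x + 2 (coefficients mod 5)
The degree is now < 4, so this is the remainder. Hence a · b ≡ 4·x^2 + 2·x + 2 in F_5[x]/(f).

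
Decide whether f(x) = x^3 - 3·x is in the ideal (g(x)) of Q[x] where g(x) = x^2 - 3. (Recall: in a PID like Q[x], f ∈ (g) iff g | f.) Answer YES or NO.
In Q[x] the ideal (g) consists of all multiples of g, so f ∈ (g) iff g | f, i.e. iff the remainder of f on division by g is 0. Divide f by g (g is monic, so eliminate the leading term of the running remainder at each step):
  leading term x^3: subtract (x)·g(x) = x^3 - 3·x, leaving 0
The remainder is 0, so f(x) = g(x) · h(x) with h(x) = x. Hence g | f, i.e. f ∈ (g).

Final answer: YES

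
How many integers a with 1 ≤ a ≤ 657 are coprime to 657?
The number of a ∈ {1, ..., 657} with gcd(a, 657) = 1 is by definition Euler's totient φ(657). φ is multiplicative, with φ(p^e) = p^e − p^(e−1). Factorise 657 = 3^2 · 73. Then
  φ(657) = (3^2 − 3^1) · (73 − 1) = 6 · 72 = 432.
So there are 432 such integers.

Final answer: 432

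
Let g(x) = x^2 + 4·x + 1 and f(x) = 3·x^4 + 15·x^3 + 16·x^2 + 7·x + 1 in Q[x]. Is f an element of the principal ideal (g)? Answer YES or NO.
YES

In Q[x] the ideal (g) consists of all multiples of g, so f ∈ (g) iff g | f, i.e. iff the remainder of f on division by g is 0. Divide f by g (g is monic, so eliminate the leading term of the running remainder at each step):
  leading term 3·x^4: subtract (3·x^2)·g(x) = 3·x^4 + 12·x^3 + 3·x^2, leaving 3·x^3 + 13·x^2 + 7·x + 1
  leading term 3·x^3: subtract (3·x)·g(x) = 3·x^3 + 12·x^2 + 3·x, leaving x^2 + 4·x + 1
  leading term x^2: subtract (1)·g(x) = x^2 + 4·x + 1, leaving 0
The remainder is 0, so f(x) = g(x) · h(x) with h(x) = 3·x^2 + 3·x + 1. Hence g | f, i.e. f ∈ (g).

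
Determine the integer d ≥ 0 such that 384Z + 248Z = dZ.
In the PID Z, (a, b) is generated by gcd(a, b). Compute gcd(384, 248) with the extended Euclidean algorithm, tracking rows (r, s, t) with s·384 + t·248 = r:
  row A: (384, 1, 0)   [1·384 + 0·248 = 384]
  row B: (248, 0, 1)   [0·384 + 1·248 = 248]
  384 = 1·248 + 136   → row C = row A − 1·row B = (136, 1, −1)   [check: 1·384 − 1·248 = 136]
  248 = 1·136 + 112   → row D = row B − 1·row C = (112, −1, 2)   [check: −1·384 + 2·248 = 112]
  136 = 1·112 + 24   → row E = row C − 1·row D = (24, 2, −3)   [check: 2·384 − 3·248 = 24]
  112 = 4·24 + 16   → row F = row D − 4·row E = (16, −9, 14)   [check: −9·384 + 14·248 = 16]
  24 = 1·16 + 8   → row G = row E − 1·row F = (8, 11, −17)   [check: 11·384 − 17·248 = 8]
  16 = 2·8 + 0   → remainder 0, stop. gcd = 8 (last nonzero row G).
So gcd(384, 248) = 8, with Bézout identity 11·384 − 17·248 = 8. Containment (⊇): the Bézout identity exhibits 8 as an element of (384, 248), giving (8) ⊆ (384, 248). Containment (⊆): since 8 | 384 and 8 | 248 (384 = 8·48, 248 = 8·31), every Z-linear combination of 384 and 248 is divisible by 8, so (384, 248) ⊆ (8). Therefore (384, 248) = (8), d = 8.

Final answer: (384, 248) = (8); d = 8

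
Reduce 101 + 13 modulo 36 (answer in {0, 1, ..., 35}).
Reduce the summands first: 101 ≡ 29 (mod 36), so 101 + 13 ≡ 29 + 13 (mod 36). 29 + 13 = 42; 42 = 1·36 + 6, so (101 + 13) mod 36 = 6.

Final answer: 6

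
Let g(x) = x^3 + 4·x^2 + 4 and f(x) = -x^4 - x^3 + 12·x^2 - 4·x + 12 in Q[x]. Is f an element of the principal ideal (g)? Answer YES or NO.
YES

In Q[x] the ideal (g) consists of all multiples of g, so f ∈ (g) iff g | f, i.e. iff the remainder of f on division by g is 0. Divide f by g (g is monic, so eliminate the leading term of the running remainder at each step):
  leading term -x^4: subtract (-x)·g(x) = -x^4 - 4·x^3 - 4·x, leaving 3·x^3 + 12·x^2 + 12
  leading term 3·x^3: subtract (3)·g(x) = 3·x^3 + 12·x^2 + 12, leaving 0
The remainder is 0, so f(x) = g(x) · h(x) with h(x) = 3 - x. Hence g | f, i.e. f ∈ (g).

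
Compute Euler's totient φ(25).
φ is multiplicative, with φ(p^e) = p^e − p^(e−1). Factorise 25 = 5^2. Then
  φ(25) = (5^2 − 5^1) = 20 = 20.

Final answer: φ(25) = 20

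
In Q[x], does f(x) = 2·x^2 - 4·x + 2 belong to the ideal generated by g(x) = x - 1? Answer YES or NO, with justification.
YES

In Q[x] the ideal (g) consists of all multiples of g, so f ∈ (g) iff g | f, i.e. iff the remainder of f on division by g is 0. Divide f by g (g is monic, so eliminate the leading term of the running remainder at each step):
  leading term 2·x^2: subtract (2·x)·g(x) = 2·x^2 - 2·x, leaving 2 - 2·x
  leading term -2·x: subtract (-2)·g(x) = 2 - 2·x, leaving 0
The remainder is 0, so f(x) = g(x) · h(x) with h(x) = 2·x - 2. Hence g | f, i.e. f ∈ (g).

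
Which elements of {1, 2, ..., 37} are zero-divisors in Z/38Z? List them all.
An element a ∈ Z/38Z (with a ≠ 0) is a zero-divisor iff gcd(a, 38) > 1 (because a is a unit precisely when gcd(a, n) = 1, and in Z/nZ every nonzero, non-unit element is a zero-divisor). Scan a = 1, ..., 37 and keep those with gcd(a, 38) > 1:
  gcd(2, 38) = 2, gcd(4, 38) = 2, gcd(6, 38) = 2, gcd(8, 38) = 2, gcd(10, 38) = 2, gcd(12, 38) = 2, gcd(14, 38) = 2, gcd(16, 38) = 2, gcd(18, 38) = 2, gcd(19, 38) = 19, gcd(20, 38) = 2, gcd(22, 38) = 2, gcd(24, 38) = 2, gcd(26, 38) = 2, gcd(28, 38) = 2, gcd(30, 38) = 2, gcd(32, 38) = 2, gcd(34, 38) = 2, gcd(36, 38) = 2.
All other a ∈ {1, ..., 37} have gcd(a, 38) = 1 and are units. So the nonzero zero-divisors are exactly the 19 values of a appearing in this scan.

Final answer: nonzero zero-divisors of Z/38Z = {2, 4, 6, 8, 10, 12, 14, 16, 18, 19, 20, 22, 24, 26, 28, 30, 32, 34, 36}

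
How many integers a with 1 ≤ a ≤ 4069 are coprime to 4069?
3744

The number of a ∈ {1, ..., 4069} with gcd(a, 4069) = 1 is by definition Euler's totient φ(4069). φ is multiplicative, with φ(p^e) = p^e − p^(e−1). Factorise 4069 = 13 · 313. Then
  φ(4069) = (13 − 1) · (313 − 1) = 12 · 312 = 3744.
So there are 3744 such integers.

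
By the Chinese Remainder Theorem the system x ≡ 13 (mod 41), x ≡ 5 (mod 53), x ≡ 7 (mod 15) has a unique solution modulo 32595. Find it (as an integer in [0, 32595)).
The moduli 41, 53, 15 are pairwise coprime, so by the CRT there is a unique solution mod 41·53·15 = 32595.
Solve by successive substitution. Start with x ≡ 13 (mod 41).
  Combine with x ≡ 5 (mod 53): write x = 13 + 41·t and require 13 + 41·t ≡ 5 (mod 53), i.e. 41·t ≡ 5 − 13 ≡ 45 (mod 53). Since 41^(−1) ≡ 22 (mod 53), t ≡ 22·45 ≡ 36 (mod 53). So x ≡ 13 + 41·36 = 1489 (mod 2173).
  Combine with x ≡ 7 (mod 15): write x = 1489 + 2173·t and require 1489 + 2173·t ≡ 7 (mod 15), i.e. 2173·t ≡ 7 − 1489 ≡ 3 (mod 15). Since 2173^(−1) ≡ 7 (mod 15) (2173 ≡ 13 (mod 15)), t ≡ 7·3 ≡ 6 (mod 15). So x ≡ 1489 + 2173·6 = 14527 (mod 32595).
Unique solution in [0, 32595): x = 14527.

Final answer: x ≡ 14527 (mod 32595); the representative in [0, 32595) is 14527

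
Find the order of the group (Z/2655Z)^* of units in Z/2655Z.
|(Z/2655Z)^*| = 1392

(Z/2655Z)^* consists of the classes a with gcd(a, 2655) = 1, so its order is φ(2655). φ is multiplicative, with φ(p^e) = p^e − p^(e−1). Factorise 2655 = 3^2 · 5 · 59. Then
  φ(2655) = (3^2 − 3^1) · (5 − 1) · (59 − 1) = 6 · 4 · 58 = 1392.
Thus |(Z/2655Z)^*| = 1392.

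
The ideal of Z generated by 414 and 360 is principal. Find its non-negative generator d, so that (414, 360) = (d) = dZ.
(414, 360) = (18); d = 18

In the PID Z, (a, b) is generated by gcd(a, b). Compute gcd(414, 360) with the extended Euclidean algorithm, tracking rows (r, s, t) with s·414 + t·360 = r:
  row A: (414, 1, 0)   [1·414 + 0·360 = 414]
  row B: (360, 0, 1)   [0·414 + 1·360 = 360]
  414 = 1·360 + 54   → row C = row A − 1·row B = (54, 1, −1)   [check: 1·414 − 1·360 = 54]
  360 = 6·54 + 36   → row D = row B − 6·row C = (36, −6, 7)   [check: −6·414 + 7·360 = 36]
  54 = 1·36 + 18   → row E = row C − 1·row D = (18, 7, −8)   [check: 7·414 − 8·360 = 18]
  36 = 2·18 + 0   → remainder 0, stop. gcd = 18 (last nonzero row E).
So gcd(414, 360) = 18, with Bézout identity 7·414 − 8·360 = 18. Containment (⊇): the Bézout identity exhibits 18 as an element of (414, 360), giving (18) ⊆ (414, 360). Containment (⊆): since 18 | 414 and 18 | 360 (414 = 18·23, 360 = 18·20), every Z-linear combination of 414 and 360 is divisible by 18, so (414, 360) ⊆ (18). Therefore (414, 360) = (18), d = 18.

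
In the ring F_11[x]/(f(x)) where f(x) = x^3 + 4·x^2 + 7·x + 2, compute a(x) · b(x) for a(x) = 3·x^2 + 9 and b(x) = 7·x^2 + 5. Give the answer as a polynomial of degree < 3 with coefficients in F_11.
a · b ≡ 3·x^2 + 7·x + 4 (mod f(x))

Multiply as integer polynomials: a · b = 21·x^4 + 78·x^2 + 45. Reducing coefficients mod 11: a · b ≡ 10·x^4 + x^2 + 1. Now divide by f(x) = x^3 + 4·x^2 + 7·x + 2 in F_11[x], eliminating the leading term at each step:
  leading term 10·x^4: subtract (10·x)·f(x) = 10·x^4 + 7·x^3 + 4·x^2 + 9·x, leaving 4·x^3 + 8·x^2 + 2·x + 1 (coefficients mod 11)
  leading term 4·x^3: subtract (4)·f(x) = 4·x^3 + 5·x^2 + 6·x + 8, leaving 3·x^2 + 7·x + 4 (coefficients mod 11)
The degree is now < 3, so this is the remainder. Hence a · b ≡ 3·x^2 + 7·x + 4 in F_11[x]/(f).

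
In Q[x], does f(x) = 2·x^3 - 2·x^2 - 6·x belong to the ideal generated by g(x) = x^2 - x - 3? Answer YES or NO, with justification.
YES

In Q[x] the ideal (g) consists of all multiples of g, so f ∈ (g) iff g | f, i.e. iff the remainder of f on division by g is 0. Divide f by g (g is monic, so eliminate the leading term of the running remainder at each step):
  leading term 2·x^3: subtract (2·x)·g(x) = 2·x^3 - 2·x^2 - 6·x, leaving 0
The remainder is 0, so f(x) = g(x) · h(x) with h(x) = 2·x. Hence g | f, i.e. f ∈ (g).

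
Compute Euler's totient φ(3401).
φ is multiplicative, with φ(p^e) = p^e − p^(e−1). Factorise 3401 = 19 · 179. Then
  φ(3401) = (19 − 1) · (179 − 1) = 18 · 178 = 3204.

Final answer: φ(3401) = 3204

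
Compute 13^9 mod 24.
Use repeated squaring. Binary(9) = 1001. Walk through the bits of the exponent 9 left-to-right: at each bit after the leading one, square the running value, then multiply by 13 if the bit is 1 (always reducing mod 24):
  bit 1 = 1 (leading): start with 13.
  bit 2 = 0: square 13^2 = 169 ≡ 1 (mod 24).
  bit 3 = 0: square 1^2 = 1 (mod 24).
  bit 4 = 1: square 1^2 = 1; bit is 1, so multiply 1·13 = 13 (mod 24).
Final value: 13^9 ≡ 13 (mod 24).

Final answer: 13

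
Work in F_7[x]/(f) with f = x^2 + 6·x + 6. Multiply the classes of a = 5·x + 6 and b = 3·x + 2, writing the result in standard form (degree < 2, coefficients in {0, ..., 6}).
Multiply as integer polynomials: a · b = 15·x^2 + 28·x + 12. Reducing coefficients mod 7: a · b ≡ x^2 + 5. Now divide by f(x) = x^2 + 6·x + 6 in F_7[x], eliminating the leading term at each step:
  leading term x^2: subtract (1)·f(x) = x^2 + 6·x + 6, leaving x + 6 (coefficients mod 7)
The degree is now < 2, so this is the remainder. Hence a · b ≡ x + 6 in F_7[x]/(f).

Final answer: a · b ≡ x + 6 (mod f(x))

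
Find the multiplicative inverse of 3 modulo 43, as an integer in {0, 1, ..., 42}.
Apply the extended Euclidean algorithm to (43, 3), tracking rows (r, s, t) with s·43 + t·3 = r. Each division r_prev = q·r_cur + r_new produces the new row as (previous row) − q·(current row):
  row A: (43, 1, 0)   [1·43 + 0·3 = 43]
  row B: (3, 0, 1)   [0·43 + 1·3 = 3]
  43 = 14·3 + 1   → row C = row A − 14·row B = (1, 1, −14)   [check: 1·43 − 14·3 = 1]
  3 = 3·1 + 0   → remainder 0, stop. gcd = 1 (last nonzero row C).
The gcd is 1, so 3 is invertible mod 43. The last nonzero row gives 1·43 − 14·3 = 1, so t = −14. So 3^(−1) ≡ −14 ≡ 29 (mod 43). Verify: 3 · 29 = 87 ≡ 1 (mod 43). ✓

Final answer: 3^(−1) ≡ 29 (mod 43)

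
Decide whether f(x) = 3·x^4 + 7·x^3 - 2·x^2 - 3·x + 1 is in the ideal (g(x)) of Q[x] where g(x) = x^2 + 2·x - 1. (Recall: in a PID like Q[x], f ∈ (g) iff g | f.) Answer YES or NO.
YES

In Q[x] the ideal (g) consists of all multiples of g, so f ∈ (g) iff g | f, i.e. iff the remainder of f on division by g is 0. Divide f by g (g is monic, so eliminate the leading term of the running remainder at each step):
  leading term 3·x^4: subtract (3·x^2)·g(x) = 3·x^4 + 6·x^3 - 3·x^2, leaving x^3 + x^2 - 3·x + 1
  leading term x^3: subtract (x)·g(x) = x^3 + 2·x^2 - x, leaving -x^2 - 2·x + 1
  leading term -x^2: subtract (-1)·g(x) = -x^2 - 2·x + 1, leaving 0
The remainder is 0, so f(x) = g(x) · h(x) with h(x) = 3·x^2 + x - 1. Hence g | f, i.e. f ∈ (g).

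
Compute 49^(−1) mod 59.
Apply the extended Euclidean algorithm to (59, 49), tracking rows (r, s, t) with s·59 + t·49 = r. Each division r_prev = q·r_cur + r_new produces the new row as (previous row) − q·(current row):
  row A: (59, 1, 0)   [1·59 + 0·49 = 59]
  row B: (49, 0, 1)   [0·59 + 1·49 = 49]
  59 = 1·49 + 10   → row C = row A − 1·row B = (10, 1, −1)   [check: 1·59 − 1·49 = 10]
  49 = 4·10 + 9   → row D = row B − 4·row C = (9, −4, 5)   [check: −4·59 + 5·49 = 9]
  10 = 1·9 + 1   → row E = row C − 1·row D = (1, 5, −6)   [check: 5·59 − 6·49 = 1]
  9 = 9·1 + 0   → remainder 0, stop. gcd = 1 (last nonzero row E).
The gcd is 1, so 49 is invertible mod 59. The last nonzero row gives 5·59 − 6·49 = 1, so t = −6. So 49^(−1) ≡ −6 ≡ 53 (mod 59). Verify: 49 · 53 = 2597 ≡ 1 (mod 59). ✓

Final answer: 49^(−1) ≡ 53 (mod 59)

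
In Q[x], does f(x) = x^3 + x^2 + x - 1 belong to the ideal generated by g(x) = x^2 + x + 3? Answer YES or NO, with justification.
In Q[x] the ideal (g) consists of all multiples of g, so f ∈ (g) iff g | f, i.e. iff the remainder of f on division by g is 0. Divide f by g (g is monic, so eliminate the leading term of the running remainder at each step):
  leading term x^3: subtract (x)·g(x) = x^3 + x^2 + 3·x, leaving -2·x - 1
The remainder r(x) = -2·x - 1 ≠ 0 (and deg r < deg g), so g ∤ f, i.e. f ∉ (g).

Final answer: NO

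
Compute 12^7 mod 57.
Use repeated squaring. Binary(7) = 111. Walk through the bits of the exponent 7 left-to-right: at each bit after the leading one, square the running value, then multiply by 12 if the bit is 1 (always reducing mod 57):
  bit 1 = 1 (leading): start with 12.
  bit 2 = 1: square 12^2 = 144 ≡ 30; bit is 1, so multiply 30·12 = 360 ≡ 18 (mod 57).
  bit 3 = 1: square 18^2 = 324 ≡ 39; bit is 1, so multiply 39·12 = 468 ≡ 12 (mod 57).
Final value: 12^7 ≡ 12 (mod 57).

Final answer: 12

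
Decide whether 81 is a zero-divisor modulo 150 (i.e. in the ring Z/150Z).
gcd(81, 150) = 3 > 1, so 81 is not a unit in Z/150Z. In Z/nZ every nonzero non-unit is a zero-divisor: explicitly, take b = 150/gcd = 50 ≠ 0 (mod 150); then 81·50 = 4050 = 27·150, i.e. 81·50 ≡ 0 (mod 150). So 81 is a zero-divisor.

Final answer: YES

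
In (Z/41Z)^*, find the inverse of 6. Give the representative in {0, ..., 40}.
6^(−1) ≡ 7 (mod 41)

Apply the extended Euclidean algorithm to (41, 6), tracking rows (r, s, t) with s·41 + t·6 = r. Each division r_prev = q·r_cur + r_new produces the new row as (previous row) − q·(current row):
  row A: (41, 1, 0)   [1·41 + 0·6 = 41]
  row B: (6, 0, 1)   [0·41 + 1·6 = 6]
  41 = 6·6 + 5   → row C = row A − 6·row B = (5, 1, −6)   [check: 1·41 − 6·6 = 5]
  6 = 1·5 + 1   → row D = row B − 1·row C = (1, −1, 7)   [check: −1·41 + 7·6 = 1]
  5 = 5·1 + 0   → remainder 0, stop. gcd = 1 (last nonzero row D).
The gcd is 1, so 6 is invertible mod 41. The last nonzero row gives −1·41 + 7·6 = 1, so t = 7. So 6^(−1) ≡ 7 (mod 41). Verify: 6 · 7 = 42 ≡ 1 (mod 41). ✓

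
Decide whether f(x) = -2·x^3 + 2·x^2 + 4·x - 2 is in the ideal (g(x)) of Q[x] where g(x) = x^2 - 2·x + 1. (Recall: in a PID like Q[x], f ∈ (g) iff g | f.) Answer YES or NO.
In Q[x] the ideal (g) consists of all multiples of g, so f ∈ (g) iff g | f, i.e. iff the remainder of f on division by g is 0. Divide f by g (g is monic, so eliminate the leading term of the running remainder at each step):
  leading term -2·x^3: subtract (-2·x)·g(x) = -2·x^3 + 4·x^2 - 2·x, leaving -2·x^2 + 6·x - 2
  leading term -2·x^2: subtract (-2)·g(x) = -2·x^2 + 4·x - 2, leaving 2·x
The remainder r(x) = 2·x ≠ 0 (and deg r < deg g), so g ∤ f, i.e. f ∉ (g).

Final answer: NO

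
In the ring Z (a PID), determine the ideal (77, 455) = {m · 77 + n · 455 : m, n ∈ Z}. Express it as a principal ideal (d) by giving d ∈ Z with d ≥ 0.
(77, 455) = (7); d = 7

In the PID Z, (a, b) is generated by gcd(a, b). Compute gcd(455, 77) with the extended Euclidean algorithm, tracking rows (r, s, t) with s·455 + t·77 = r:
  row A: (455, 1, 0)   [1·455 + 0·77 = 455]
  row B: (77, 0, 1)   [0·455 + 1·77 = 77]
  455 = 5·77 + 70   → row C = row A − 5·row B = (70, 1, −5)   [check: 1·455 − 5·77 = 70]
  77 = 1·70 + 7   → row D = row B − 1·row C = (7, −1, 6)   [check: −1·455 + 6·77 = 7]
  70 = 10·7 + 0   → remainder 0, stop. gcd = 7 (last nonzero row D).
So gcd(77, 455) = 7, with Bézout identity −1·455 + 6·77 = 7. Containment (⊇): the Bézout identity exhibits 7 as an element of (77, 455), giving (7) ⊆ (77, 455). Containment (⊆): since 7 | 77 and 7 | 455 (77 = 7·11, 455 = 7·65), every Z-linear combination of 77 and 455 is divisible by 7, so (77, 455) ⊆ (7). Therefore (77, 455) = (7), d = 7.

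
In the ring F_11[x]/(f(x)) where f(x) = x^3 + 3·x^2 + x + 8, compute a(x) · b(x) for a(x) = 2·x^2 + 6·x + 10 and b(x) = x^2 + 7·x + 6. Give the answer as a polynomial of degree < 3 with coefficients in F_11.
Multiply as integer polynomials: a · b = 2·x^4 + 20·x^3 + 64·x^2 + 106·x + 60. Reducing coefficients mod 11: a · b ≡ 2·x^4 + 9·x^3 + 9·x^2 + 7·x + 5. Now divide by f(x) = x^3 + 3·x^2 + x + 8 in F_11[x], eliminating the leading term at each step:
  leading term 2·x^4: subtract (2·x)·f(x) = 2·x^4 + 6·x^3 + 2·x^2 + 5·x, leaving 3·x^3 + 7·x^2 + 2·x + 5 (coefficients mod 11)
  leading term 3·x^3: subtract (3)·f(x) = 3·x^3 + 9·x^2 + 3·x + 2, leaving 9·x^2 + 10·x + 3 (coefficients mod 11)
The degree is now < 3, so this is the remainder. Hence a · b ≡ 9·x^2 + 10·x + 3 in F_11[x]/(f).

Final answer: a · b ≡ 9·x^2 + 10·x + 3 (mod f(x))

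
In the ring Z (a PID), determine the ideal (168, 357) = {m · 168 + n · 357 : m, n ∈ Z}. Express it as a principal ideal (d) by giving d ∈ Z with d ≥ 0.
(168, 357) = (21); d = 21

In the PID Z, (a, b) is generated by gcd(a, b). Compute gcd(357, 168) with the extended Euclidean algorithm, tracking rows (r, s, t) with s·357 + t·168 = r:
  row A: (357, 1, 0)   [1·357 + 0·168 = 357]
  row B: (168, 0, 1)   [0·357 + 1·168 = 168]
  357 = 2·168 + 21   → row C = row A − 2·row B = (21, 1, −2)   [check: 1·357 − 2·168 = 21]
  168 = 8·21 + 0   → remainder 0, stop. gcd = 21 (last nonzero row C).
So gcd(168, 357) = 21, with Bézout identity 1·357 − 2·168 = 21. Containment (⊇): the Bézout identity exhibits 21 as an element of (168, 357), giving (21) ⊆ (168, 357). Containment (⊆): since 21 | 168 and 21 | 357 (168 = 21·8, 357 = 21·17), every Z-linear combination of 168 and 357 is divisible by 21, so (168, 357) ⊆ (21). Therefore (168, 357) = (21), d = 21.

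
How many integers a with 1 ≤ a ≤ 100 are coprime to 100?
The number of a ∈ {1, ..., 100} with gcd(a, 100) = 1 is by definition Euler's totient φ(100). φ is multiplicative, with φ(p^e) = p^e − p^(e−1). Factorise 100 = 2^2 · 5^2. Then
  φ(100) = (2^2 − 2^1) · (5^2 − 5^1) = 2 · 20 = 40.
So there are 40 such integers.

Final answer: 40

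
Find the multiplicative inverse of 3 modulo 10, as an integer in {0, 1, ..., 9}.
3^(−1) ≡ 7 (mod 10)

Apply the extended Euclidean algorithm to (10, 3), tracking rows (r, s, t) with s·10 + t·3 = r. Each division r_prev = q·r_cur + r_new produces the new row as (previous row) − q·(current row):
  row A: (10, 1, 0)   [1·10 + 0·3 = 10]
  row B: (3, 0, 1)   [0·10 + 1·3 = 3]
  10 = 3·3 + 1   → row C = row A − 3·row B = (1, 1, −3)   [check: 1·10 − 3·3 = 1]
  3 = 3·1 + 0   → remainder 0, stop. gcd = 1 (last nonzero row C).
The gcd is 1, so 3 is invertible mod 10. The last nonzero row gives 1·10 − 3·3 = 1, so t = −3. So 3^(−1) ≡ −3 ≡ 7 (mod 10). Verify: 3 · 7 = 21 ≡ 1 (mod 10). ✓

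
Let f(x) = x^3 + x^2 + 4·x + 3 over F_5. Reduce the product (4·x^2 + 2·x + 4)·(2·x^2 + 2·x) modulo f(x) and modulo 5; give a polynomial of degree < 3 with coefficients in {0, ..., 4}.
a · b ≡ x^2 + 3·x + 3 (mod f(x))

Multiply as integer polynomials: a · b = 8·x^4 + 12·x^3 + 12·x^2 + 8·x. Reducing coefficients mod 5: a · b ≡ 3·x^4 + 2·x^3 + 2·x^2 + 3·x. Now divide by f(x) = x^3 + x^2 + 4·x + 3 in F_5[x], eliminating the leading term at each step:
  leading term 3·x^4: subtract (3·x)·f(x) = 3·x^4 + 3·x^3 + 2·x^2 + 4·x, leaving 4·x^3 + 4·x (coefficients mod 5)
  leading term 4·x^3: subtract (4)·f(x) = 4·x^3 + 4·x^2 + x + 2, leaving x^2 + 3·x + 3 (coefficients mod 5)
The degree is now < 3, so this is the remainder. Hence a · b ≡ x^2 + 3·x + 3 in F_5[x]/(f).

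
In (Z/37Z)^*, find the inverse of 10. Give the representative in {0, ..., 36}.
Apply the extended Euclidean algorithm to (37, 10), tracking rows (r, s, t) with s·37 + t·10 = r. Each division r_prev = q·r_cur + r_new produces the new row as (previous row) − q·(current row):
  row A: (37, 1, 0)   [1·37 + 0·10 = 37]
  row B: (10, 0, 1)   [0·37 + 1·10 = 10]
  37 = 3·10 + 7   → row C = row A − 3·row B = (7, 1, −3)   [check: 1·37 − 3·10 = 7]
  10 = 1·7 + 3   → row D = row B − 1·row C = (3, −1, 4)   [check: −1·37 + 4·10 = 3]
  7 = 2·3 + 1   → row E = row C − 2·row D = (1, 3, −11)   [check: 3·37 − 11·10 = 1]
  3 = 3·1 + 0   → remainder 0, stop. gcd = 1 (last nonzero row E).
The gcd is 1, so 10 is invertible mod 37. The last nonzero row gives 3·37 − 11·10 = 1, so t = −11. So 10^(−1) ≡ −11 ≡ 26 (mod 37). Verify: 10 · 26 = 260 ≡ 1 (mod 37). ✓

Final answer: 10^(−1) ≡ 26 (mod 37)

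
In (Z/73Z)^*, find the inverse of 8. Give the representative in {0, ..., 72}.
Apply the extended Euclidean algorithm to (73, 8), tracking rows (r, s, t) with s·73 + t·8 = r. Each division r_prev = q·r_cur + r_new produces the new row as (previous row) − q·(current row):
  row A: (73, 1, 0)   [1·73 + 0·8 = 73]
  row B: (8, 0, 1)   [0·73 + 1·8 = 8]
  73 = 9·8 + 1   → row C = row A − 9·row B = (1, 1, −9)   [check: 1·73 − 9·8 = 1]
  8 = 8·1 + 0   → remainder 0, stop. gcd = 1 (last nonzero row C).
The gcd is 1, so 8 is invertible mod 73. The last nonzero row gives 1·73 − 9·8 = 1, so t = −9. So 8^(−1) ≡ −9 ≡ 64 (mod 73). Verify: 8 · 64 = 512 ≡ 1 (mod 73). ✓

Final answer: 8^(−1) ≡ 64 (mod 73)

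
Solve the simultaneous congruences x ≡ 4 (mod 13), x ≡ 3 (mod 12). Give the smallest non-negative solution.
The moduli 13, 12 are pairwise coprime, so by the CRT there is a unique solution mod 13·12 = 156.
Solve by successive substitution. Start with x ≡ 4 (mod 13).
  Combine with x ≡ 3 (mod 12): write x = 4 + 13·t and require 4 + 13·t ≡ 3 (mod 12), i.e. 13·t ≡ 3 − 4 ≡ 11 (mod 12). Since 13^(−1) ≡ 1 (mod 12) (13 ≡ 1 (mod 12)), t ≡ 1·11 ≡ 11 (mod 12). So x ≡ 4 + 13·11 = 147 (mod 156).
Unique solution in [0, 156): x = 147.

Final answer: x ≡ 147 (mod 156); the representative in [0, 156) is 147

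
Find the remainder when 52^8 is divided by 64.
0

Use repeated squaring. Binary(8) = 1000. Walk through the bits of the exponent 8 left-to-right: at each bit after the leading one, square the running value, then multiply by 52 if the bit is 1 (always reducing mod 64):
  bit 1 = 1 (leading): start with 52.
  bit 2 = 0: square 52^2 = 2704 ≡ 16 (mod 64).
  bit 3 = 0: square 16^2 = 256 ≡ 0 (mod 64).
  bit 4 = 0: square 0^2 = 0 (mod 64).
Final value: 52^8 ≡ 0 (mod 64).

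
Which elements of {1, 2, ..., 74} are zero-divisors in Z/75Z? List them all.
nonzero zero-divisors of Z/75Z = {3, 5, 6, 9, 10, 12, 15, 18, 20, 21, 24, 25, 27, 30, 33, 35, 36, 39, 40, 42, 45, 48, 50, 51, 54, 55, 57, 60, 63, 65, 66, 69, 70, 72}

An element a ∈ Z/75Z (with a ≠ 0) is a zero-divisor iff gcd(a, 75) > 1 (because a is a unit precisely when gcd(a, n) = 1, and in Z/nZ every nonzero, non-unit element is a zero-divisor). Scan a = 1, ..., 74 and keep those with gcd(a, 75) > 1:
  gcd(3, 75) = 3, gcd(5, 75) = 5, gcd(6, 75) = 3, gcd(9, 75) = 3, gcd(10, 75) = 5, gcd(12, 75) = 3, gcd(15, 75) = 15, gcd(18, 75) = 3, gcd(20, 75) = 5, gcd(21, 75) = 3, gcd(24, 75) = 3, gcd(25, 75) = 25, gcd(27, 75) = 3, gcd(30, 75) = 15, gcd(33, 75) = 3, gcd(35, 75) = 5, gcd(36, 75) = 3, gcd(39, 75) = 3, gcd(40, 75) = 5, gcd(42, 75) = 3, gcd(45, 75) = 15, gcd(48, 75) = 3, gcd(50, 75) = 25, gcd(51, 75) = 3, gcd(54, 75) = 3, gcd(55, 75) = 5, gcd(57, 75) = 3, gcd(60, 75) = 15, gcd(63, 75) = 3, gcd(65, 75) = 5, gcd(66, 75) = 3, gcd(69, 75) = 3, gcd(70, 75) = 5, gcd(72, 75) = 3.
All other a ∈ {1, ..., 74} have gcd(a, 75) = 1 and are units. So the nonzero zero-divisors are exactly the 34 values of a appearing in this scan.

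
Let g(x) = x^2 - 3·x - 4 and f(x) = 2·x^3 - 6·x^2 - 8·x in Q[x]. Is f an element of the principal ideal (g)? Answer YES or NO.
YES

In Q[x] the ideal (g) consists of all multiples of g, so f ∈ (g) iff g | f, i.e. iff the remainder of f on division by g is 0. Divide f by g (g is monic, so eliminate the leading term of the running remainder at each step):
  leading term 2·x^3: subtract (2·x)·g(x) = 2·x^3 - 6·x^2 - 8·x, leaving 0
The remainder is 0, so f(x) = g(x) · h(x) with h(x) = 2·x. Hence g | f, i.e. f ∈ (g).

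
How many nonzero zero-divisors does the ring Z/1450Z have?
Z/1450Z has 889 nonzero zero-divisors

In Z/1450Z each nonzero element is either a unit (gcd with 1450 is 1) or a zero-divisor (gcd > 1). The number of units is φ(1450): factorise 1450 = 2 · 5^2 · 29, so φ(1450) = (2 − 1) · (5^2 − 5^1) · (29 − 1) = 1 · 20 · 28 = 560. The nonzero elements number 1450 − 1 = 1449. Hence the nonzero zero-divisors number 1449 − 560 = 889.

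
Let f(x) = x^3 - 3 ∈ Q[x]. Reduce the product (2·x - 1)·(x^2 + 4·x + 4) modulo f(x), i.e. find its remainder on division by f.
a · b ≡ 7·x^2 + 4·x + 2 (mod f(x))

First multiply in Q[x] without reducing: a · b = 2·x^3 + 7·x^2 + 4·x - 4. Now divide by f(x) = x^3 - 3, eliminating the leading term at each step:
  leading term 2·x^3: subtract (2)·f(x) = 2·x^3 - 6, leaving 7·x^2 + 4·x + 2
The degree is now < 3, so this is the remainder. Hence a · b ≡ 7·x^2 + 4·x + 2 in Q[x]/(f).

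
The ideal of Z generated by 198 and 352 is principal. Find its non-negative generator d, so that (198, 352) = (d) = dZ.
(198, 352) = (22); d = 22

In the PID Z, (a, b) is generated by gcd(a, b). Compute gcd(352, 198) with the extended Euclidean algorithm, tracking rows (r, s, t) with s·352 + t·198 = r:
  row A: (352, 1, 0)   [1·352 + 0·198 = 352]
  row B: (198, 0, 1)   [0·352 + 1·198 = 198]
  352 = 1·198 + 154   → row C = row A − 1·row B = (154, 1, −1)   [check: 1·352 − 1·198 = 154]
  198 = 1·154 + 44   → row D = row B − 1·row C = (44, −1, 2)   [check: −1·352 + 2·198 = 44]
  154 = 3·44 + 22   → row E = row C − 3·row D = (22, 4, −7)   [check: 4·352 − 7·198 = 22]
  44 = 2·22 + 0   → remainder 0, stop. gcd = 22 (last nonzero row E).
So gcd(198, 352) = 22, with Bézout identity 4·352 − 7·198 = 22. Containment (⊇): the Bézout identity exhibits 22 as an element of (198, 352), giving (22) ⊆ (198, 352). Containment (⊆): since 22 | 198 and 22 | 352 (198 = 22·9, 352 = 22·16), every Z-linear combination of 198 and 352 is divisible by 22, so (198, 352) ⊆ (22). Therefore (198, 352) = (22), d = 22.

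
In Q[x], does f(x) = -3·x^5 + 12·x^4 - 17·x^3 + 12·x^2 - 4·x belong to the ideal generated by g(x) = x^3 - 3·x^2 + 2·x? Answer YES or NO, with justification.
In Q[x] the ideal (g) consists of all multiples of g, so f ∈ (g) iff g | f, i.e. iff the remainder of f on division by g is 0. Divide f by g (g is monic, so eliminate the leading term of the running remainder at each step):
  leading term -3·x^5: subtract (-3·x^2)·g(x) = -3·x^5 + 9·x^4 - 6·x^3, leaving 3·x^4 - 11·x^3 + 12·x^2 - 4·x
  leading term 3·x^4: subtract (3·x)·g(x) = 3·x^4 - 9·x^3 + 6·x^2, leaving -2·x^3 + 6·x^2 - 4·x
  leading term -2·x^3: subtract (-2)·g(x) = -2·x^3 + 6·x^2 - 4·x, leaving 0
The remainder is 0, so f(x) = g(x) · h(x) with h(x) = -3·x^2 + 3·x - 2. Hence g | f, i.e. f ∈ (g).

Final answer: YES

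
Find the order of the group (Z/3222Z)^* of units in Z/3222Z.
|(Z/3222Z)^*| = 1068

(Z/3222Z)^* consists of the classes a with gcd(a, 3222) = 1, so its order is φ(3222). φ is multiplicative, with φ(p^e) = p^e − p^(e−1). Factorise 3222 = 2 · 3^2 · 179. Then
  φ(3222) = (2 − 1) · (3^2 − 3^1) · (179 − 1) = 1 · 6 · 178 = 1068.
Thus |(Z/3222Z)^*| = 1068.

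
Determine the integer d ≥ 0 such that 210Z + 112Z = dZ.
In the PID Z, (a, b) is generated by gcd(a, b). Compute gcd(210, 112) with the extended Euclidean algorithm, tracking rows (r, s, t) with s·210 + t·112 = r:
  row A: (210, 1, 0)   [1·210 + 0·112 = 210]
  row B: (112, 0, 1)   [0·210 + 1·112 = 112]
  210 = 1·112 + 98   → row C = row A − 1·row B = (98, 1, −1)   [check: 1·210 − 1·112 = 98]
  112 = 1·98 + 14   → row D = row B − 1·row C = (14, −1, 2)   [check: −1·210 + 2·112 = 14]
  98 = 7·14 + 0   → remainder 0, stop. gcd = 14 (last nonzero row D).
So gcd(210, 112) = 14, with Bézout identity −1·210 + 2·112 = 14. Containment (⊇): the Bézout identity exhibits 14 as an element of (210, 112), giving (14) ⊆ (210, 112). Containment (⊆): since 14 | 210 and 14 | 112 (210 = 14·15, 112 = 14·8), every Z-linear combination of 210 and 112 is divisible by 14, so (210, 112) ⊆ (14). Therefore (210, 112) = (14), d = 14.

Final answer: (210, 112) = (14); d = 14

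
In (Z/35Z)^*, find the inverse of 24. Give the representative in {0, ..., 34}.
24^(−1) ≡ 19 (mod 35)

Apply the extended Euclidean algorithm to (35, 24), tracking rows (r, s, t) with s·35 + t·24 = r. Each division r_prev = q·r_cur + r_new produces the new row as (previous row) − q·(current row):
  row A: (35, 1, 0)   [1·35 + 0·24 = 35]
  row B: (24, 0, 1)   [0·35 + 1·24 = 24]
  35 = 1·24 + 11   → row C = row A − 1·row B = (11, 1, −1)   [check: 1·35 − 1·24 = 11]
  24 = 2·11 + 2   → row D = row B − 2·row C = (2, −2, 3)   [check: −2·35 + 3·24 = 2]
  11 = 5·2 + 1   → row E = row C − 5·row D = (1, 11, −16)   [check: 11·35 − 16·24 = 1]
  2 = 2·1 + 0   → remainder 0, stop. gcd = 1 (last nonzero row E).
The gcd is 1, so 24 is invertible mod 35. The last nonzero row gives 11·35 − 16·24 = 1, so t = −16. So 24^(−1) ≡ −16 ≡ 19 (mod 35). Verify: 24 · 19 = 456 ≡ 1 (mod 35). ✓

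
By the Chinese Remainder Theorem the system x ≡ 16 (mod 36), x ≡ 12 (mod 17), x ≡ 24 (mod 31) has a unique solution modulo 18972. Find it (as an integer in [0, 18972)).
The moduli 36, 17, 31 are pairwise coprime, so by the CRT there is a unique solution mod 36·17·31 = 18972.
Solve by successive substitution. Start with x ≡ 16 (mod 36).
  Combine with x ≡ 12 (mod 17): write x = 16 + 36·t and require 16 + 36·t ≡ 12 (mod 17), i.e. 36·t ≡ 12 − 16 ≡ 13 (mod 17). Since 36^(−1) ≡ 9 (mod 17) (36 ≡ 2 (mod 17)), t ≡ 9·13 ≡ 15 (mod 17). So x ≡ 16 + 36·15 = 556 (mod 612).
  Combine with x ≡ 24 (mod 31): write x = 556 + 612·t and require 556 + 612·t ≡ 24 (mod 31), i.e. 612·t ≡ 24 − 556 ≡ 26 (mod 31). Since 612^(−1) ≡ 27 (mod 31) (612 ≡ 23 (mod 31)), t ≡ 27·26 ≡ 20 (mod 31). So x ≡ 556 + 612·20 = 12796 (mod 18972).
Unique solution in [0, 18972): x = 12796.

Final answer: x ≡ 12796 (mod 18972); the representative in [0, 18972) is 12796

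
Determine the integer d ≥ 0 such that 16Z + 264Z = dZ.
(16, 264) = (8); d = 8

In the PID Z, (a, b) is generated by gcd(a, b). Compute gcd(264, 16) with the extended Euclidean algorithm, tracking rows (r, s, t) with s·264 + t·16 = r:
  row A: (264, 1, 0)   [1·264 + 0·16 = 264]
  row B: (16, 0, 1)   [0·264 + 1·16 = 16]
  264 = 16·16 + 8   → row C = row A − 16·row B = (8, 1, −16)   [check: 1·264 − 16·16 = 8]
  16 = 2·8 + 0   → remainder 0, stop. gcd = 8 (last nonzero row C).
So gcd(16, 264) = 8, with Bézout identity 1·264 − 16·16 = 8. Containment (⊇): the Bézout identity exhibits 8 as an element of (16, 264), giving (8) ⊆ (16, 264). Containment (⊆): since 8 | 16 and 8 | 264 (16 = 8·2, 264 = 8·33), every Z-linear combination of 16 and 264 is divisible by 8, so (16, 264) ⊆ (8). Therefore (16, 264) = (8), d = 8.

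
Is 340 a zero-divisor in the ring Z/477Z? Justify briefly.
NO

gcd(340, 477) = 1, so 340 is a unit in Z/477Z (it has a multiplicative inverse). A unit cannot be a zero-divisor: if 340·b ≡ 0 then multiplying both sides by 340^(−1) gives b ≡ 0. So 340 is not a zero-divisor.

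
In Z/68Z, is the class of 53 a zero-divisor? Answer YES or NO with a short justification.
NO

gcd(53, 68) = 1, so 53 is a unit in Z/68Z (it has a multiplicative inverse). A unit cannot be a zero-divisor: if 53·b ≡ 0 then multiplying both sides by 53^(−1) gives b ≡ 0. So 53 is not a zero-divisor.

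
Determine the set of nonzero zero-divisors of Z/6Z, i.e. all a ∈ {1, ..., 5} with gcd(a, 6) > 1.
An element a ∈ Z/6Z (with a ≠ 0) is a zero-divisor iff gcd(a, 6) > 1 (because a is a unit precisely when gcd(a, n) = 1, and in Z/nZ every nonzero, non-unit element is a zero-divisor). Scan a = 1, ..., 5 and keep those with gcd(a, 6) > 1:
  gcd(2, 6) = 2, gcd(3, 6) = 3, gcd(4, 6) = 2.
All other a ∈ {1, ..., 5} have gcd(a, 6) = 1 and are units. So the nonzero zero-divisors are exactly the 3 values of a appearing in this scan.

Final answer: nonzero zero-divisors of Z/6Z = {2, 3, 4}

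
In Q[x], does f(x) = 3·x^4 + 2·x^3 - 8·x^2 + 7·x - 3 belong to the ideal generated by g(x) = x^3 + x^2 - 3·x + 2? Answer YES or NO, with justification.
NO

In Q[x] the ideal (g) consists of all multiples of g, so f ∈ (g) iff g | f, i.e. iff the remainder of f on division by g is 0. Divide f by g (g is monic, so eliminate the leading term of the running remainder at each step):
  leading term 3·x^4: subtract (3·x)·g(x) = 3·x^4 + 3·x^3 - 9·x^2 + 6·x, leaving -x^3 + x^2 + x - 3
  leading term -x^3: subtract (-1)·g(x) = -x^3 - x^2 + 3·x - 2, leaving 2·x^2 - 2·x - 1
The remainder r(x) = 2·x^2 - 2·x - 1 ≠ 0 (and deg r < deg g), so g ∤ f, i.e. f ∉ (g).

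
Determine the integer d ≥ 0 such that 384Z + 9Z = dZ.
(384, 9) = (3); d = 3

In the PID Z, (a, b) is generated by gcd(a, b). Compute gcd(384, 9) with the extended Euclidean algorithm, tracking rows (r, s, t) with s·384 + t·9 = r:
  row A: (384, 1, 0)   [1·384 + 0·9 = 384]
  row B: (9, 0, 1)   [0·384 + 1·9 = 9]
  384 = 42·9 + 6   → row C = row A − 42·row B = (6, 1, −42)   [check: 1·384 − 42·9 = 6]
  9 = 1·6 + 3   → row D = row B − 1·row C = (3, −1, 43)   [check: −1·384 + 43·9 = 3]
  6 = 2·3 + 0   → remainder 0, stop. gcd = 3 (last nonzero row D).
So gcd(384, 9) = 3, with Bézout identity −1·384 + 43·9 = 3. Containment (⊇): the Bézout identity exhibits 3 as an element of (384, 9), giving (3) ⊆ (384, 9). Containment (⊆): since 3 | 384 and 3 | 9 (384 = 3·128, 9 = 3·3), every Z-linear combination of 384 and 9 is divisible by 3, so (384, 9) ⊆ (3). Therefore (384, 9) = (3), d = 3.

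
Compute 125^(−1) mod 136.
125^(−1) ≡ 37 (mod 136)

Apply the extended Euclidean algorithm to (136, 125), tracking rows (r, s, t) with s·136 + t·125 = r. Each division r_prev = q·r_cur + r_new produces the new row as (previous row) − q·(current row):
  row A: (136, 1, 0)   [1·136 + 0·125 = 136]
  row B: (125, 0, 1)   [0·136 + 1·125 = 125]
  136 = 1·125 + 11   → row C = row A − 1·row B = (11, 1, −1)   [check: 1·136 − 1·125 = 11]
  125 = 11·11 + 4   → row D = row B − 11·row C = (4, −11, 12)   [check: −11·136 + 12·125 = 4]
  11 = 2·4 + 3   → row E = row C − 2·row D = (3, 23, −25)   [check: 23·136 − 25·125 = 3]
  4 = 1·3 + 1   → row F = row D − 1·row E = (1, −34, 37)   [check: −34·136 + 37·125 = 1]
  3 = 3·1 + 0   → remainder 0, stop. gcd = 1 (last nonzero row F).
The gcd is 1, so 125 is invertible mod 136. The last nonzero row gives −34·136 + 37·125 = 1, so t = 37. So 125^(−1) ≡ 37 (mod 136). Verify: 125 · 37 = 4625 ≡ 1 (mod 136). ✓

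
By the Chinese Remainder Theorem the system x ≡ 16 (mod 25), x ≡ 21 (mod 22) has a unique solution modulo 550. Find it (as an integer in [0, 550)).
The moduli 25, 22 are pairwise coprime, so by the CRT there is a unique solution mod 25·22 = 550.
Solve by successive substitution. Start with x ≡ 16 (mod 25).
  Combine with x ≡ 21 (mod 22): write x = 16 + 25·t and require 16 + 25·t ≡ 21 (mod 22), i.e. 25·t ≡ 21 − 16 ≡ 5 (mod 22). Since 25^(−1) ≡ 15 (mod 22) (25 ≡ 3 (mod 22)), t ≡ 15·5 ≡ 9 (mod 22). So x ≡ 16 + 25·9 = 241 (mod 550).
Unique solution in [0, 550): x = 241.

Final answer: x ≡ 241 (mod 550); the representative in [0, 550) is 241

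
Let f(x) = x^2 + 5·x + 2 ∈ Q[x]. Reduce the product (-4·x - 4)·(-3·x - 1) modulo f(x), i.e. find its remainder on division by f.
First multiply in Q[x] without reducing: a · b = 12·x^2 + 16·x + 4. Now divide by f(x) = x^2 + 5·x + 2, eliminating the leading term at each step:
  leading term 12·x^2: subtract (12)·f(x) = 12·x^2 + 60·x + 24, leaving -44·x - 20
The degree is now < 2, so this is the remainder. Hence a · b ≡ -44·x - 20 in Q[x]/(f).

Final answer: a · b ≡ -44·x - 20 (mod f(x))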